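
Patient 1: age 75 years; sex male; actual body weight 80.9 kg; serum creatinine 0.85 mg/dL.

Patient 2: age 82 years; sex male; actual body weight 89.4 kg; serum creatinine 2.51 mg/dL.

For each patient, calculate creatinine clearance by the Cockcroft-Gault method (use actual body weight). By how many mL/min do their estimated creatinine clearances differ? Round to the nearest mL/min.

57 mL/min

Patient 1: CrCl = (140 − 75) × 80.9 / (72 × 0.85) = 5258.5 / 61.20 ≈ 85.9 mL/min
Patient 2: CrCl = (140 − 82) × 89.4 / (72 × 2.51) = 5185.2 / 180.72 ≈ 28.7 mL/min
|85.9 − 28.7| = 57.2 mL/min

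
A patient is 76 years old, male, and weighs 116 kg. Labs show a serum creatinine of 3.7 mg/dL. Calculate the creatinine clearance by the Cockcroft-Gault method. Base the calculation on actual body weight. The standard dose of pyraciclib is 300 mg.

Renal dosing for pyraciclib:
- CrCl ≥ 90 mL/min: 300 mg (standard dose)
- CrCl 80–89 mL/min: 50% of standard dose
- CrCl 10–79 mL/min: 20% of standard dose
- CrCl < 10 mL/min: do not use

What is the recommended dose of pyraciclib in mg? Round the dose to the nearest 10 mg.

CrCl = (140 − 76) × 116 / (72 × 3.7) = 7424.0 / 266.40 ≈ 27.9 mL/min
CrCl ≈ 28 mL/min → bracket 10–79 mL/min.
20% of 300 mg = 60 mg

60 mg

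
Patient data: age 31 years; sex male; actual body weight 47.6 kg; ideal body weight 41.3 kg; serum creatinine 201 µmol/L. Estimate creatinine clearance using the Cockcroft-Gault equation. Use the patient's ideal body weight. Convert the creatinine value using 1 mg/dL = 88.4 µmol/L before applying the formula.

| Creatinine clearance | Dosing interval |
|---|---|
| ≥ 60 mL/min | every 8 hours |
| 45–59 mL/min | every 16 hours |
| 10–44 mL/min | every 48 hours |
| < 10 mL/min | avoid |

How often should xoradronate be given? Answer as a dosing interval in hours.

every 48 hours

SCr = 201 / 88.4 = 2.274 mg/dL
CrCl = (140 − 31) × 41.3 / (72 × 2.274) = 4501.7 / 163.73 ≈ 27.5 mL/min
CrCl ≈ 27 mL/min → bracket 10–44 mL/min → every 48 hours.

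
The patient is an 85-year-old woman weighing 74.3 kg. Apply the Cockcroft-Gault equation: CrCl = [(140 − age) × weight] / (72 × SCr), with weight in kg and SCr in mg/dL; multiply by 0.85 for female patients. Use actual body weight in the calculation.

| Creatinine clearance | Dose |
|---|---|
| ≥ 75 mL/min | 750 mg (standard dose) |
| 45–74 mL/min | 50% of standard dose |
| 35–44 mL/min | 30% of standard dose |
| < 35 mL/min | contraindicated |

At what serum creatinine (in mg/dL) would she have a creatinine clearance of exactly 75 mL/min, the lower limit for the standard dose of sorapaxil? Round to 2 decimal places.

Standard dose requires CrCl ≥ 75 mL/min.
Set (140 − 85) × 74.3 × 0.85 / (72 × SCr) = 75
SCr = (140 − 85) × 74.3 × 0.85 / (72 × 75) = 0.643 mg/dL

0.64 mg/dL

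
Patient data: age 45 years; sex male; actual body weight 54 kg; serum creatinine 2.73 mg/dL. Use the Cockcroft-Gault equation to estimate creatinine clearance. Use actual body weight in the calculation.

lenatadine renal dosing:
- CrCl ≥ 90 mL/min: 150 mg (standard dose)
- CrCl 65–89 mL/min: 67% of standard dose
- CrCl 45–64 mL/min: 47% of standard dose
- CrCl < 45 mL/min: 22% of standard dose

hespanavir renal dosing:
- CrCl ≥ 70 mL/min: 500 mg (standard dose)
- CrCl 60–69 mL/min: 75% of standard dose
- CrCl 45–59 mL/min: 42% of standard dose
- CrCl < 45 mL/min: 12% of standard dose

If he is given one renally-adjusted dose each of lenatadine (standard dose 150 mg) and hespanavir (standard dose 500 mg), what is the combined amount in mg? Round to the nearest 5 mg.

95 mg

CrCl = (140 − 45) × 54 / (72 × 2.73) = 5130.0 / 196.56 ≈ 26.1 mL/min
CrCl ≈ 26 mL/min.
lenatadine: < 45 mL/min → 22% of 150 mg = 33 mg.
hespanavir: < 45 mL/min → 12% of 500 mg = 60 mg.
Total = 33 + 60 = 93 mg.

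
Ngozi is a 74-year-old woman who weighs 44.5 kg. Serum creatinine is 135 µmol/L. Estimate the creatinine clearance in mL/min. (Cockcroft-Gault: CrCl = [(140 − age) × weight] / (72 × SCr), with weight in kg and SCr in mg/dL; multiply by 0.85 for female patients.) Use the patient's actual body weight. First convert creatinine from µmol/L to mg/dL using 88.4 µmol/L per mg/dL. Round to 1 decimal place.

SCr = 135 / 88.4 = 1.527 mg/dL
CrCl = (140 − 74) × 44.5 / (72 × 1.527) × 0.85 = 2937.0 / 109.94 × 0.85 ≈ 22.7 mL/min

22.7 mL/min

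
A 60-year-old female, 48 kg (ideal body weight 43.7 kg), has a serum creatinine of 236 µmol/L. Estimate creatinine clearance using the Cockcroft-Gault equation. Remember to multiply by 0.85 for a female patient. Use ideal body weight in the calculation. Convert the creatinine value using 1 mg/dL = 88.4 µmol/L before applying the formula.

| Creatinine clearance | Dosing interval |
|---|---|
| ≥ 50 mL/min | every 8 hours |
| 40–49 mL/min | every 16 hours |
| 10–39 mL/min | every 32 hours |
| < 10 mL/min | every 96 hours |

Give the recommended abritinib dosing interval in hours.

every 32 hours

SCr = 236 / 88.4 = 2.67 mg/dL
CrCl = (140 − 60) × 43.7 / (72 × 2.67) × 0.85 = 3496.0 / 192.24 × 0.85 ≈ 15.5 mL/min
CrCl ≈ 15 mL/min → bracket 10–39 mL/min → every 32 hours.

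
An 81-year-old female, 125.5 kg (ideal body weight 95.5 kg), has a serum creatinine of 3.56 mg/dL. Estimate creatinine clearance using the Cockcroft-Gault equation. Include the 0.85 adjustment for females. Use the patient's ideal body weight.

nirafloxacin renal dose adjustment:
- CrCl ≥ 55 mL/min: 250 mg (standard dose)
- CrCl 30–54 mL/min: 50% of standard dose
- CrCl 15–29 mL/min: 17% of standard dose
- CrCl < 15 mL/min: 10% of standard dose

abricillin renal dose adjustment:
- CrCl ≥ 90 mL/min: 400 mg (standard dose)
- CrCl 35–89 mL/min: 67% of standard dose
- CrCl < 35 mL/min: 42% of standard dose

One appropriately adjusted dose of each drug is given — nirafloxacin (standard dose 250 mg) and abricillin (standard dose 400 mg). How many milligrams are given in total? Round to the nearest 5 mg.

210 mg

CrCl = (140 − 81) × 95.5 / (72 × 3.56) × 0.85 = 5634.5 / 256.32 × 0.85 ≈ 18.7 mL/min
CrCl ≈ 19 mL/min.
nirafloxacin: 15–29 mL/min → 17% of 250 mg = 42.5 mg.
abricillin: < 35 mL/min → 42% of 400 mg = 168 mg.
Total = 42.5 + 168 = 210.5 mg.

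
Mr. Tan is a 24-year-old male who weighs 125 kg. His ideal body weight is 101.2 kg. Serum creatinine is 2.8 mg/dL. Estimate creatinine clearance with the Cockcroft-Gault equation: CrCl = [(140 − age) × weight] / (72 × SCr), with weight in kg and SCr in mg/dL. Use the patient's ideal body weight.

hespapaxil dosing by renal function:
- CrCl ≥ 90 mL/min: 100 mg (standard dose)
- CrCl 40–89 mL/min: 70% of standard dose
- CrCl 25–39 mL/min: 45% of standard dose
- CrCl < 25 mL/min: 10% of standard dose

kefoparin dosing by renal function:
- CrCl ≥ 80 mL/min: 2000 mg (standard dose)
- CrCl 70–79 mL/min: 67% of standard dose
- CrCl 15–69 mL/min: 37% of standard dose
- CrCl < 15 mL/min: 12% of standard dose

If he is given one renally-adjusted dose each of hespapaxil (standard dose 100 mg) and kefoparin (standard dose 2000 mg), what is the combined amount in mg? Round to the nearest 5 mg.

810 mg

CrCl = (140 − 24) × 101.2 / (72 × 2.8) = 11739.2 / 201.60 ≈ 58.2 mL/min
CrCl ≈ 58 mL/min.
hespapaxil: 40–89 mL/min → 70% of 100 mg = 70 mg.
kefoparin: 15–69 mL/min → 37% of 2000 mg = 740 mg.
Total = 70 + 740 = 810 mg.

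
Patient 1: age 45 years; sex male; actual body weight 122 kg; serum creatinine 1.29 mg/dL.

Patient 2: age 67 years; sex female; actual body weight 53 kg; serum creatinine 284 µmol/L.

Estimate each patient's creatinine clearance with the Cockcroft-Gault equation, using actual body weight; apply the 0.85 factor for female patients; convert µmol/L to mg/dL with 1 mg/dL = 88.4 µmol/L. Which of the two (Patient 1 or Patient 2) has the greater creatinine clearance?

Patient 1

Patient 1: CrCl = (140 − 45) × 122 / (72 × 1.29) = 11590.0 / 92.88 ≈ 124.8 mL/min
Patient 2: SCr = 284 / 88.4 = 3.213 mg/dL
Patient 2: CrCl = (140 − 67) × 53 / (72 × 3.213) × 0.85 = 3869.0 / 231.34 × 0.85 ≈ 14.2 mL/min
124.8 vs 14.2 mL/min → Patient 1 is higher.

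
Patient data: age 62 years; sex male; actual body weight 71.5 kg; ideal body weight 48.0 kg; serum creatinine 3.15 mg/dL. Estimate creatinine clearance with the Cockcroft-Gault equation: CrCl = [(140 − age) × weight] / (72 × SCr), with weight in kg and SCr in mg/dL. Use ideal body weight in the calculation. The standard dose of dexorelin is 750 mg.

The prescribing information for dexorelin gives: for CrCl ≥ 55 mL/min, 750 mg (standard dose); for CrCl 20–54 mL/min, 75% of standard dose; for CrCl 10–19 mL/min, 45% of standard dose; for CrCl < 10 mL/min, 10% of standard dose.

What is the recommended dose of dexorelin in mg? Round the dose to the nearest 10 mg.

CrCl = (140 − 62) × 48 / (72 × 3.15) = 3744.0 / 226.80 ≈ 16.5 mL/min
CrCl ≈ 17 mL/min → bracket 10–19 mL/min.
45% of 750 mg = 337.5 mg → 340 mg

340 mg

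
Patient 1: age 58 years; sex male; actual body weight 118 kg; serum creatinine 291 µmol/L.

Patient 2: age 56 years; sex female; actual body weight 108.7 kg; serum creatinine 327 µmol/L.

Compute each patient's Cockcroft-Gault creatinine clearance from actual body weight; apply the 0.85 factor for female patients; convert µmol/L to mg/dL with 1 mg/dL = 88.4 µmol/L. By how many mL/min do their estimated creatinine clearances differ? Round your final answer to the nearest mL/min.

Patient 1: SCr = 291 / 88.4 = 3.292 mg/dL
Patient 1: CrCl = (140 − 58) × 118 / (72 × 3.292) = 9676.0 / 237.02 ≈ 40.8 mL/min
Patient 2: SCr = 327 / 88.4 = 3.699 mg/dL
Patient 2: CrCl = (140 − 56) × 108.7 / (72 × 3.699) × 0.85 = 9130.8 / 266.33 × 0.85 ≈ 29.1 mL/min
|40.8 − 29.1| = 11.7 mL/min

12 mL/min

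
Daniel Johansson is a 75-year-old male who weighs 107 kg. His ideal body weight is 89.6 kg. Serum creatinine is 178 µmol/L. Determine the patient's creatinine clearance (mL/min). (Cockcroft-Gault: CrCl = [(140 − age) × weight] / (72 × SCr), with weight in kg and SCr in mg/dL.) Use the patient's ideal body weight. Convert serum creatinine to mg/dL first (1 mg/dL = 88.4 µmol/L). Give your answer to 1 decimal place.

SCr = 178 / 88.4 = 2.014 mg/dL
CrCl = (140 − 75) × 89.6 / (72 × 2.014) = 5824.0 / 145.01 ≈ 40.2 mL/min

40.2 mL/min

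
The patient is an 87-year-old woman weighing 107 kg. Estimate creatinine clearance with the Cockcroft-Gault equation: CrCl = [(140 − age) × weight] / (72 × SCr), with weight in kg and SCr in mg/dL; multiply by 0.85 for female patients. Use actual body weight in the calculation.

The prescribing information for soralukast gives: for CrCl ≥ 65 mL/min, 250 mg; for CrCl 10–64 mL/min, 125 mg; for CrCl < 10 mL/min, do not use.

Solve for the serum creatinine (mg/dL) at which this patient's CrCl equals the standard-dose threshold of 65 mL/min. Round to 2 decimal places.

1.03 mg/dL

Standard dose requires CrCl ≥ 65 mL/min.
Set (140 − 87) × 107 × 0.85 / (72 × SCr) = 65
SCr = (140 − 87) × 107 × 0.85 / (72 × 65) = 1.030 mg/dL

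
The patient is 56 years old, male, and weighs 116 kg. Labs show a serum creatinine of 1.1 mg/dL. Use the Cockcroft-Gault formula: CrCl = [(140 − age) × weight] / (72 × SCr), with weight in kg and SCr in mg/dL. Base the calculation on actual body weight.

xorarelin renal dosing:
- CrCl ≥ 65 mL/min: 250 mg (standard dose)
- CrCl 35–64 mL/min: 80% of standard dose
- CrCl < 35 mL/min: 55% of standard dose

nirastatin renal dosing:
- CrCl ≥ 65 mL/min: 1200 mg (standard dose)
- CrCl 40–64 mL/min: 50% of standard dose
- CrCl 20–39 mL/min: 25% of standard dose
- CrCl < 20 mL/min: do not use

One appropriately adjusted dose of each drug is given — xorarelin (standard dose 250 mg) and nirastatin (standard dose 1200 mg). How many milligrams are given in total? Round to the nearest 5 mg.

CrCl = (140 − 56) × 116 / (72 × 1.1) = 9744.0 / 79.20 ≈ 123.0 mL/min
CrCl ≈ 123 mL/min.
xorarelin: ≥ 65 mL/min → 100% of 250 mg = 250 mg.
nirastatin: ≥ 65 mL/min → 100% of 1200 mg = 1200 mg.
Total = 250 + 1200 = 1450 mg.

1450 mg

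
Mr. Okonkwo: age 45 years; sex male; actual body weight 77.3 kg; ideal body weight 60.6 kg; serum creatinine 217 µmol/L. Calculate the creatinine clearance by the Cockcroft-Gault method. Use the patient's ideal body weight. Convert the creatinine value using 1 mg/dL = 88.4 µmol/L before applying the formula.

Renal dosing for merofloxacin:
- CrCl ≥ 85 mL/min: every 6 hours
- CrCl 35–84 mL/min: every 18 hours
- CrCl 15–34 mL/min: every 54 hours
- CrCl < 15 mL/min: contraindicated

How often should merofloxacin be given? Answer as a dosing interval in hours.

SCr = 217 / 88.4 = 2.455 mg/dL
CrCl = (140 − 45) × 60.6 / (72 × 2.455) = 5757.0 / 176.76 ≈ 32.6 mL/min
CrCl ≈ 33 mL/min → bracket 15–34 mL/min → every 54 hours.

every 54 hours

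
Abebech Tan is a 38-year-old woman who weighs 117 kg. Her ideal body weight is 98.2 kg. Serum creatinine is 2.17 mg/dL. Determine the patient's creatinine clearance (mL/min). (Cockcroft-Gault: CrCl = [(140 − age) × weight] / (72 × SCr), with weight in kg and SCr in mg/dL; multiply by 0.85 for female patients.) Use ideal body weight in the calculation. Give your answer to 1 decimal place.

CrCl = (140 − 38) × 98.2 / (72 × 2.17) × 0.85 = 10016.4 / 156.24 × 0.85 ≈ 54.5 mL/min

54.5 mL/min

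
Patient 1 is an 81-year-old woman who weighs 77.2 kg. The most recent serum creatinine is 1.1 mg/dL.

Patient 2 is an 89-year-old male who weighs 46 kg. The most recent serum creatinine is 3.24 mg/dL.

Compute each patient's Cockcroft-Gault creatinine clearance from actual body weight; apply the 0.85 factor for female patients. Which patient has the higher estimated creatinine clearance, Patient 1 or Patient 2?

Patient 1: CrCl = (140 − 81) × 77.2 / (72 × 1.1) × 0.85 = 4554.8 / 79.20 × 0.85 ≈ 48.9 mL/min
Patient 2: CrCl = (140 − 89) × 46 / (72 × 3.24) = 2346.0 / 233.28 ≈ 10.1 mL/min
48.9 vs 10.1 mL/min → Patient 1 is higher.

Patient 1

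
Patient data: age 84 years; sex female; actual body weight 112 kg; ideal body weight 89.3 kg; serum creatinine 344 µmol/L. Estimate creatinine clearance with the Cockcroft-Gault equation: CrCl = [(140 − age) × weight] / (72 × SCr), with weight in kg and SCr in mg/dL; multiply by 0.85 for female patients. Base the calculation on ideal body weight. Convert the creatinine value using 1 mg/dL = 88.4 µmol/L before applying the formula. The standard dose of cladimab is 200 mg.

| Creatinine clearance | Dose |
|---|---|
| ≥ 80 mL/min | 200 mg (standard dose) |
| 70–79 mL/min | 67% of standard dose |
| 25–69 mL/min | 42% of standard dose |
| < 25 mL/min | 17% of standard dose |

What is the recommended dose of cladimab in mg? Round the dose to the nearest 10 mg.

SCr = 344 / 88.4 = 3.891 mg/dL
CrCl = (140 − 84) × 89.3 / (72 × 3.891) × 0.85 = 5000.8 / 280.15 × 0.85 ≈ 15.2 mL/min
CrCl ≈ 15 mL/min → bracket < 25 mL/min.
17% of 200 mg = 34 mg → 30 mg

30 mg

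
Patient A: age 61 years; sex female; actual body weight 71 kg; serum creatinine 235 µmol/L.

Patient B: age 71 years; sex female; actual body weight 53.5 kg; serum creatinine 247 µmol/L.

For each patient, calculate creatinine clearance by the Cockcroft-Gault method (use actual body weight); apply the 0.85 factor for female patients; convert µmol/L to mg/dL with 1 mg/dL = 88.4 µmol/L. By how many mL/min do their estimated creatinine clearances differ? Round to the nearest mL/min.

Patient A: SCr = 235 / 88.4 = 2.658 mg/dL
Patient A: CrCl = (140 − 61) × 71 / (72 × 2.658) × 0.85 = 5609.0 / 191.38 × 0.85 ≈ 24.9 mL/min
Patient B: SCr = 247 / 88.4 = 2.794 mg/dL
Patient B: CrCl = (140 − 71) × 53.5 / (72 × 2.794) × 0.85 = 3691.5 / 201.17 × 0.85 ≈ 15.6 mL/min
|24.9 − 15.6| = 9.3 mL/min

9 mL/min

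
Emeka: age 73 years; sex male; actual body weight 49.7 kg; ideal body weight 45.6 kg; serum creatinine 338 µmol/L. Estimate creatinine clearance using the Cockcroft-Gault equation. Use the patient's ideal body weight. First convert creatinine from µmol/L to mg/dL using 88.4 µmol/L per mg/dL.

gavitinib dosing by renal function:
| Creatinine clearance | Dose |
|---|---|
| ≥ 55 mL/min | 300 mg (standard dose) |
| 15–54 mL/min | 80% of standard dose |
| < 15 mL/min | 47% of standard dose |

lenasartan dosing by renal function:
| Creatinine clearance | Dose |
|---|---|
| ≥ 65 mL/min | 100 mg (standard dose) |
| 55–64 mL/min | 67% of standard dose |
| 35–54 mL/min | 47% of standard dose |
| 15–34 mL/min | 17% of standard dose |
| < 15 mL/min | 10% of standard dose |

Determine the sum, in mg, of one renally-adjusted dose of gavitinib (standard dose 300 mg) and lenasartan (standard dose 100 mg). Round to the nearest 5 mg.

SCr = 338 / 88.4 = 3.824 mg/dL
CrCl = (140 − 73) × 45.6 / (72 × 3.824) = 3055.2 / 275.33 ≈ 11.1 mL/min
CrCl ≈ 11 mL/min.
gavitinib: < 15 mL/min → 47% of 300 mg = 141 mg.
lenasartan: < 15 mL/min → 10% of 100 mg = 10 mg.
Total = 141 + 10 = 151 mg.

150 mg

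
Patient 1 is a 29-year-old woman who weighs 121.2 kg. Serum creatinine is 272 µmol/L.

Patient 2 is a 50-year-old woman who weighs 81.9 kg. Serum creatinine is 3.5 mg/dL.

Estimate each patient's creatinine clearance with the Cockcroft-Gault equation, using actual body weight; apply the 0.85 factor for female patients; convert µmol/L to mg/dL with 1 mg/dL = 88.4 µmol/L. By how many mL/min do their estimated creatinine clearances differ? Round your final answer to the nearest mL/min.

27 mL/min

Patient 1: SCr = 272 / 88.4 = 3.077 mg/dL
Patient 1: CrCl = (140 − 29) × 121.2 / (72 × 3.077) × 0.85 = 13453.2 / 221.54 × 0.85 ≈ 51.6 mL/min
Patient 2: CrCl = (140 − 50) × 81.9 / (72 × 3.5) × 0.85 = 7371.0 / 252.00 × 0.85 ≈ 24.9 mL/min
|51.6 − 24.9| = 26.7 mL/min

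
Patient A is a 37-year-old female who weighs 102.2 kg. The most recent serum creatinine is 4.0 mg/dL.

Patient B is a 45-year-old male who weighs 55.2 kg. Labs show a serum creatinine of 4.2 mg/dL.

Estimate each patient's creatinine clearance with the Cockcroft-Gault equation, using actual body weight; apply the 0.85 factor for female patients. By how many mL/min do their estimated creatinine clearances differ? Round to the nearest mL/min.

Patient A: CrCl = (140 − 37) × 102.2 / (72 × 4) × 0.85 = 10526.6 / 288.00 × 0.85 ≈ 31.1 mL/min
Patient B: CrCl = (140 − 45) × 55.2 / (72 × 4.2) = 5244.0 / 302.40 ≈ 17.3 mL/min
|31.1 − 17.3| = 13.8 mL/min

14 mL/min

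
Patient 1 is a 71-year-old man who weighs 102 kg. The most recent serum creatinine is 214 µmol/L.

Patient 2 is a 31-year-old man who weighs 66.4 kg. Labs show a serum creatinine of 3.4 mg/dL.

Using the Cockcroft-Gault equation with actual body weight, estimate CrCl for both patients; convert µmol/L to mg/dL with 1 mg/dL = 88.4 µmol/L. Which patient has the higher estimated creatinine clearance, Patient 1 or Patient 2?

Patient 1: SCr = 214 / 88.4 = 2.421 mg/dL
Patient 1: CrCl = (140 − 71) × 102 / (72 × 2.421) = 7038.0 / 174.31 ≈ 40.4 mL/min
Patient 2: CrCl = (140 − 31) × 66.4 / (72 × 3.4) = 7237.6 / 244.80 ≈ 29.6 mL/min
40.4 vs 29.6 mL/min → Patient 1 is higher.

Patient 1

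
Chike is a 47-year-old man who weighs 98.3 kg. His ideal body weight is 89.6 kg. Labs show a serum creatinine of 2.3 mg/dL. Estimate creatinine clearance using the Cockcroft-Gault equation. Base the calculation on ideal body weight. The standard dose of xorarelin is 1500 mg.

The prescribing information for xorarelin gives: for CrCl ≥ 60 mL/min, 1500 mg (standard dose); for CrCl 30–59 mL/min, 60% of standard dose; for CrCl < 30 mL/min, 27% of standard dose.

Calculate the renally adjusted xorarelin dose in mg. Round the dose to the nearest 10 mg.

900 mg

CrCl = (140 − 47) × 89.6 / (72 × 2.3) = 8332.8 / 165.60 ≈ 50.3 mL/min
CrCl ≈ 50 mL/min → bracket 30–59 mL/min.
60% of 1500 mg = 900 mg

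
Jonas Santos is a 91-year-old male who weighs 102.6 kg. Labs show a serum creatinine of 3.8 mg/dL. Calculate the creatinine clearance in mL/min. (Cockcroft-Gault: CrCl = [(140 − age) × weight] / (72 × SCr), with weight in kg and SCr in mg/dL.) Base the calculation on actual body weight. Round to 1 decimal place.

CrCl = (140 − 91) × 102.6 / (72 × 3.8) = 5027.4 / 273.60 ≈ 18.4 mL/min

18.4 mL/min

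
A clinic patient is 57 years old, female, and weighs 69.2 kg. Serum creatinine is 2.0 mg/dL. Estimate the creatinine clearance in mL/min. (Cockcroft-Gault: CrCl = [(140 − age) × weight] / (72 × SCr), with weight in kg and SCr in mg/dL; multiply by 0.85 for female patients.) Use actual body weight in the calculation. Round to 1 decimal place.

33.9 mL/min

CrCl = (140 − 57) × 69.2 / (72 × 2) × 0.85 = 5743.6 / 144.00 × 0.85 ≈ 33.9 mL/min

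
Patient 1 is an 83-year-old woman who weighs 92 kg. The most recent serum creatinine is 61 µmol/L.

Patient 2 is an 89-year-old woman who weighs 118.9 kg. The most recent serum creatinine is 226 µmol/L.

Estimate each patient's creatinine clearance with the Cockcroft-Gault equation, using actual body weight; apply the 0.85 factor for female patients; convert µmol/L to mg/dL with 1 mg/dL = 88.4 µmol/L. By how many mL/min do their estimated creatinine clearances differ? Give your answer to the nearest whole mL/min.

Patient 1: SCr = 61 / 88.4 = 0.69 mg/dL
Patient 1: CrCl = (140 − 83) × 92 / (72 × 0.69) × 0.85 = 5244.0 / 49.68 × 0.85 ≈ 89.7 mL/min
Patient 2: SCr = 226 / 88.4 = 2.557 mg/dL
Patient 2: CrCl = (140 − 89) × 118.9 / (72 × 2.557) × 0.85 = 6063.9 / 184.10 × 0.85 ≈ 28.0 mL/min
|89.7 − 28.0| = 61.7 mL/min

62 mL/min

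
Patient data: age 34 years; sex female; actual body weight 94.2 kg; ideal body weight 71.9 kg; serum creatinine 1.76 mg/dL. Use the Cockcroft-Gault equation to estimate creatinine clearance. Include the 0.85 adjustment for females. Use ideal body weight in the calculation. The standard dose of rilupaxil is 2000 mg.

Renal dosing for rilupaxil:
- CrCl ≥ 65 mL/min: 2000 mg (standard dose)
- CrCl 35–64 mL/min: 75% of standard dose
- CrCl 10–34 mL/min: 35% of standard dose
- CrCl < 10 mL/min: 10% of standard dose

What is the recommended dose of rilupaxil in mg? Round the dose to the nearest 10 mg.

1500 mg

CrCl = (140 − 34) × 71.9 / (72 × 1.76) × 0.85 = 7621.4 / 126.72 × 0.85 ≈ 51.1 mL/min
CrCl ≈ 51 mL/min → bracket 35–64 mL/min.
75% of 2000 mg = 1500 mg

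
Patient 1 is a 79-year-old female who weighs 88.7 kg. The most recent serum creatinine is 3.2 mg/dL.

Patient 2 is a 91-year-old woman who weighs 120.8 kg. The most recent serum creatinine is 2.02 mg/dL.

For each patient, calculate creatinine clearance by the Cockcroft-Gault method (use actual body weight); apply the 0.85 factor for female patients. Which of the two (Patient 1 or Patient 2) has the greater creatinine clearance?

Patient 2

Patient 1: CrCl = (140 − 79) × 88.7 / (72 × 3.2) × 0.85 = 5410.7 / 230.40 × 0.85 ≈ 20.0 mL/min
Patient 2: CrCl = (140 − 91) × 120.8 / (72 × 2.02) × 0.85 = 5919.2 / 145.44 × 0.85 ≈ 34.6 mL/min
20.0 vs 34.6 mL/min → Patient 2 is higher.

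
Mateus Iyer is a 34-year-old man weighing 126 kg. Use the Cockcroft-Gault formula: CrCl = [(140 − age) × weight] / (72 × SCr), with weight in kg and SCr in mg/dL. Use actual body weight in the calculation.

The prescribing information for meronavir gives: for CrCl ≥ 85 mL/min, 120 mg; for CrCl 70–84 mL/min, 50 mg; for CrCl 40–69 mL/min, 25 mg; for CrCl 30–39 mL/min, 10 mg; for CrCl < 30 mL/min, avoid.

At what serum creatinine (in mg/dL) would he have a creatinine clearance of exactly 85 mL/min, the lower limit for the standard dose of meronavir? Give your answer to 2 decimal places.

Standard dose requires CrCl ≥ 85 mL/min.
Set (140 − 34) × 126 / (72 × SCr) = 85
SCr = (140 − 34) × 126 / (72 × 85) = 2.182 mg/dL

2.18 mg/dL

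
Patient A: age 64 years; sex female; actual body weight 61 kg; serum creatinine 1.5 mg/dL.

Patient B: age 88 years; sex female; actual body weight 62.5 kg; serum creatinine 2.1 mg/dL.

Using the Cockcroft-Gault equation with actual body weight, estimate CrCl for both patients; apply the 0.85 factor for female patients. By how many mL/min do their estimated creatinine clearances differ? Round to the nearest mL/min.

18 mL/min

Patient A: CrCl = (140 − 64) × 61 / (72 × 1.5) × 0.85 = 4636.0 / 108.00 × 0.85 ≈ 36.5 mL/min
Patient B: CrCl = (140 − 88) × 62.5 / (72 × 2.1) × 0.85 = 3250.0 / 151.20 × 0.85 ≈ 18.3 mL/min
|36.5 − 18.3| = 18.2 mL/min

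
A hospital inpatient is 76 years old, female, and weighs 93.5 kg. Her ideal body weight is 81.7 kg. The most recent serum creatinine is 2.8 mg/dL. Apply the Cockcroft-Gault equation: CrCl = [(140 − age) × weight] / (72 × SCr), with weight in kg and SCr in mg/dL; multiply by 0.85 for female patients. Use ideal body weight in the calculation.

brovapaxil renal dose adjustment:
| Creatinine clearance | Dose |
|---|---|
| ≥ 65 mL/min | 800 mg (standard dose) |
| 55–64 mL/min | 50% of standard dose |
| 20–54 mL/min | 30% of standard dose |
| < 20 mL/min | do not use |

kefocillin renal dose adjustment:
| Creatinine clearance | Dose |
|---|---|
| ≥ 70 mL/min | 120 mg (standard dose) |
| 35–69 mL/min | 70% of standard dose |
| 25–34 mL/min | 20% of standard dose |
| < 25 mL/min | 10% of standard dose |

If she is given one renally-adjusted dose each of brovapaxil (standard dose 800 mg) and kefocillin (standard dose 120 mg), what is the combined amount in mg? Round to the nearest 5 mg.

250 mg

CrCl = (140 − 76) × 81.7 / (72 × 2.8) × 0.85 = 5228.8 / 201.60 × 0.85 ≈ 22.0 mL/min
CrCl ≈ 22 mL/min.
brovapaxil: 20–54 mL/min → 30% of 800 mg = 240 mg.
kefocillin: < 25 mL/min → 10% of 120 mg = 12 mg.
Total = 240 + 12 = 252 mg.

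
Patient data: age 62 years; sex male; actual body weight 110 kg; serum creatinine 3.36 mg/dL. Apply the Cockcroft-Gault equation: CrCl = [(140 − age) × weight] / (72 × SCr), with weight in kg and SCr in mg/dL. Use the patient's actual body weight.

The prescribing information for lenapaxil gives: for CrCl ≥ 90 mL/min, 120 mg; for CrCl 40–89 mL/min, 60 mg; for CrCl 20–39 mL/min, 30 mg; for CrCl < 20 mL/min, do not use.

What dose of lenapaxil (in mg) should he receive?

CrCl = (140 − 62) × 110 / (72 × 3.36) = 8580.0 / 241.92 ≈ 35.5 mL/min
CrCl ≈ 35 mL/min → bracket 20–39 mL/min.
Dose for this bracket: 30 mg.

30 mg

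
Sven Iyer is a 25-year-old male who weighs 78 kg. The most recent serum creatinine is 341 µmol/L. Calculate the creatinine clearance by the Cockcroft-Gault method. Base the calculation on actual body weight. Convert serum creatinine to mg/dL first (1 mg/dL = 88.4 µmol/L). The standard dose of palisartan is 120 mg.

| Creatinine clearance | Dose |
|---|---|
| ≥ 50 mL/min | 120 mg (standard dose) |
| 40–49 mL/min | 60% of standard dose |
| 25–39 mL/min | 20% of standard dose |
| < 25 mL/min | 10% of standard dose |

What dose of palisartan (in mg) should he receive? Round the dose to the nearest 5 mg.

SCr = 341 / 88.4 = 3.857 mg/dL
CrCl = (140 − 25) × 78 / (72 × 3.857) = 8970.0 / 277.70 ≈ 32.3 mL/min
CrCl ≈ 32 mL/min → bracket 25–39 mL/min.
20% of 120 mg = 24 mg → 25 mg

25 mg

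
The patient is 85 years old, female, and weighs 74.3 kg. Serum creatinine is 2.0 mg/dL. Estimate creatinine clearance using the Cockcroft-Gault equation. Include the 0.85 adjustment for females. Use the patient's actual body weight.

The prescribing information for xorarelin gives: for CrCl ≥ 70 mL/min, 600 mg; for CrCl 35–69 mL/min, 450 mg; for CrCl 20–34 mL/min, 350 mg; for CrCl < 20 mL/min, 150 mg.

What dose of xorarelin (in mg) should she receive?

350 mg

CrCl = (140 − 85) × 74.3 / (72 × 2) × 0.85 = 4086.5 / 144.00 × 0.85 ≈ 24.1 mL/min
CrCl ≈ 24 mL/min → bracket 20–34 mL/min.
Dose for this bracket: 350 mg.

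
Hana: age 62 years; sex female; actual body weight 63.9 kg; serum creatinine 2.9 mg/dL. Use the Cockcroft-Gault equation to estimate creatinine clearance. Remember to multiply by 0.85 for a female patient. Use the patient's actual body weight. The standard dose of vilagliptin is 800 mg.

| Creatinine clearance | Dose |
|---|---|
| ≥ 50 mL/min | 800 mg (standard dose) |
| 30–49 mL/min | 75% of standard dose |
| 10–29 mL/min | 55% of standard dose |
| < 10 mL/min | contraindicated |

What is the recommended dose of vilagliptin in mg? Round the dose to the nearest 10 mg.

CrCl = (140 − 62) × 63.9 / (72 × 2.9) × 0.85 = 4984.2 / 208.80 × 0.85 ≈ 20.3 mL/min
CrCl ≈ 20 mL/min → bracket 10–29 mL/min.
55% of 800 mg = 440 mg

440 mg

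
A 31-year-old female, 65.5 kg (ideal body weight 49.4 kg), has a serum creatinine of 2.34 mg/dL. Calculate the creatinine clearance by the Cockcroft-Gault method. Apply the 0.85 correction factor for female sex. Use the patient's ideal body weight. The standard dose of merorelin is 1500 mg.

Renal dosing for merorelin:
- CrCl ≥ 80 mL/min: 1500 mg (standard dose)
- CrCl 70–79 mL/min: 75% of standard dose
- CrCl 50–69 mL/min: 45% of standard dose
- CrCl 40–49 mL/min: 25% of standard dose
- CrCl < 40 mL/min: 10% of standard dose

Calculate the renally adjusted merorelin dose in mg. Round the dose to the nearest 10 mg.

CrCl = (140 − 31) × 49.4 / (72 × 2.34) × 0.85 = 5384.6 / 168.48 × 0.85 ≈ 27.2 mL/min
CrCl ≈ 27 mL/min → bracket < 40 mL/min.
10% of 1500 mg = 150 mg

150 mg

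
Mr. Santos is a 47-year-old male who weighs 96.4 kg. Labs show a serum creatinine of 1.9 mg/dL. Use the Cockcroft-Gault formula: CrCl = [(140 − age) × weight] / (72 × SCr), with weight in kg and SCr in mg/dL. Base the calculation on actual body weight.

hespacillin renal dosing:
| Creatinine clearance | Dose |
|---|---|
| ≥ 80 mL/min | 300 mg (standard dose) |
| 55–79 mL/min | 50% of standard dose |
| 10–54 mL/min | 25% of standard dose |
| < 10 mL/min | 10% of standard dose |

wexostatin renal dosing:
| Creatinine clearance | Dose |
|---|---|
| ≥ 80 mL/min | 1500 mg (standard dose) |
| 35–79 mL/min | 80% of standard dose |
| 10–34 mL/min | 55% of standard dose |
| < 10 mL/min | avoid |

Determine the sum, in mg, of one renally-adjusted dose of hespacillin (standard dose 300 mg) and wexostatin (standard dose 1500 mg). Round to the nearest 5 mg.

CrCl = (140 − 47) × 96.4 / (72 × 1.9) = 8965.2 / 136.80 ≈ 65.5 mL/min
CrCl ≈ 66 mL/min.
hespacillin: 55–79 mL/min → 50% of 300 mg = 150 mg.
wexostatin: 35–79 mL/min → 80% of 1500 mg = 1200 mg.
Total = 150 + 1200 = 1350 mg.

1350 mg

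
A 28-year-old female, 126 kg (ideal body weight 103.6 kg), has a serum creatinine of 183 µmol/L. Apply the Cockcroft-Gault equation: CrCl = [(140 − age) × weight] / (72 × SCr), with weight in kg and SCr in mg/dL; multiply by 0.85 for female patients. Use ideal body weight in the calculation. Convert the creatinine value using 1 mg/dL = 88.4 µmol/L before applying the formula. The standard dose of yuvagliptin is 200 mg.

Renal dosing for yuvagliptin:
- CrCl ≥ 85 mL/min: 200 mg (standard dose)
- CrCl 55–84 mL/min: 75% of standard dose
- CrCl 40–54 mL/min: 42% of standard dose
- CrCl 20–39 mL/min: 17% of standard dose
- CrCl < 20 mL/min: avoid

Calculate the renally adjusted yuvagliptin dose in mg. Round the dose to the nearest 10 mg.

150 mg

SCr = 183 / 88.4 = 2.07 mg/dL
CrCl = (140 − 28) × 103.6 / (72 × 2.07) × 0.85 = 11603.2 / 149.04 × 0.85 ≈ 66.2 mL/min
CrCl ≈ 66 mL/min → bracket 55–84 mL/min.
75% of 200 mg = 150 mg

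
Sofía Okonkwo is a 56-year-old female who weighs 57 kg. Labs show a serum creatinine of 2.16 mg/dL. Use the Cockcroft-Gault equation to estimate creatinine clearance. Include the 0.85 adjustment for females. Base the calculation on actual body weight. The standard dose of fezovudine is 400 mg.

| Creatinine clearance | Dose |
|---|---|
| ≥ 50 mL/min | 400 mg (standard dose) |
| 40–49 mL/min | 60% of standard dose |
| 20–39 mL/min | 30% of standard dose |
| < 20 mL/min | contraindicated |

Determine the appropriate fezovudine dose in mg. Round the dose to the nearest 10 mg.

120 mg

CrCl = (140 − 56) × 57 / (72 × 2.16) × 0.85 = 4788.0 / 155.52 × 0.85 ≈ 26.2 mL/min
CrCl ≈ 26 mL/min → bracket 20–39 mL/min.
30% of 400 mg = 120 mg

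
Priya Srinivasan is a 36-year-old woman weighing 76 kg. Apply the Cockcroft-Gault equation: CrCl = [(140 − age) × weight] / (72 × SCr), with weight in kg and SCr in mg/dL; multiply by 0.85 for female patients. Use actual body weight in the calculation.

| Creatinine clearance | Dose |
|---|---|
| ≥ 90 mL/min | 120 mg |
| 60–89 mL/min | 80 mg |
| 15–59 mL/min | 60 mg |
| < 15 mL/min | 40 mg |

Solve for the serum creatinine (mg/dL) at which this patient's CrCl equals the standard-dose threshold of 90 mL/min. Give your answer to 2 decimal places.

Standard dose requires CrCl ≥ 90 mL/min.
Set (140 − 36) × 76 × 0.85 / (72 × SCr) = 90
SCr = (140 − 36) × 76 × 0.85 / (72 × 90) = 1.037 mg/dL

1.04 mg/dL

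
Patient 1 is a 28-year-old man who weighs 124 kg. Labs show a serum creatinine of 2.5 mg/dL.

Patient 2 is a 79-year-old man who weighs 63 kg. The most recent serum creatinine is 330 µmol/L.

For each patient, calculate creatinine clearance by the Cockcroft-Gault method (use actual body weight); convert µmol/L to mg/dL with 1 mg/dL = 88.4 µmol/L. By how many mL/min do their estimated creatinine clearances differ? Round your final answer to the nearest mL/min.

63 mL/min

Patient 1: CrCl = (140 − 28) × 124 / (72 × 2.5) = 13888.0 / 180.00 ≈ 77.2 mL/min
Patient 2: SCr = 330 / 88.4 = 3.733 mg/dL
Patient 2: CrCl = (140 − 79) × 63 / (72 × 3.733) = 3843.0 / 268.78 ≈ 14.3 mL/min
|77.2 − 14.3| = 62.9 mL/min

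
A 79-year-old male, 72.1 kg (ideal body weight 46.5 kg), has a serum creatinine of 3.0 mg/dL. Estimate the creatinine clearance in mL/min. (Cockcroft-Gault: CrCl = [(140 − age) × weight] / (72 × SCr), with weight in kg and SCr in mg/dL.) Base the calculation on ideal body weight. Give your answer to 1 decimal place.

13.1 mL/min

CrCl = (140 − 79) × 46.5 / (72 × 3) = 2836.5 / 216.00 ≈ 13.1 mL/min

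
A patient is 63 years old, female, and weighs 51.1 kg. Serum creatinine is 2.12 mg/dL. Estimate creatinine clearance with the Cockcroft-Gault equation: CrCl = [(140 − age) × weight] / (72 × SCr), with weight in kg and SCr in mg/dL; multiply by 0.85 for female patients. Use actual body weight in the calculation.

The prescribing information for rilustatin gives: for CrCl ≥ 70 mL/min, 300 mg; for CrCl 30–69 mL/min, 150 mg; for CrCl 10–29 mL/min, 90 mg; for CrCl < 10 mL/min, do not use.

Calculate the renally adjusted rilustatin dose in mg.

CrCl = (140 − 63) × 51.1 / (72 × 2.12) × 0.85 = 3934.7 / 152.64 × 0.85 ≈ 21.9 mL/min
CrCl ≈ 22 mL/min → bracket 10–29 mL/min.
Dose for this bracket: 90 mg.

90 mg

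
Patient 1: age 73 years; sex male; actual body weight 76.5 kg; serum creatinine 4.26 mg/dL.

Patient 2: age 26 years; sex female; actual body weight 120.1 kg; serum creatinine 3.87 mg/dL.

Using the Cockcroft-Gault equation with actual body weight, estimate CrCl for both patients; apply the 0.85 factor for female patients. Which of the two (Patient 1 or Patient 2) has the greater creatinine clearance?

Patient 2

Patient 1: CrCl = (140 − 73) × 76.5 / (72 × 4.26) = 5125.5 / 306.72 ≈ 16.7 mL/min
Patient 2: CrCl = (140 − 26) × 120.1 / (72 × 3.87) × 0.85 = 13691.4 / 278.64 × 0.85 ≈ 41.8 mL/min
16.7 vs 41.8 mL/min → Patient 2 is higher.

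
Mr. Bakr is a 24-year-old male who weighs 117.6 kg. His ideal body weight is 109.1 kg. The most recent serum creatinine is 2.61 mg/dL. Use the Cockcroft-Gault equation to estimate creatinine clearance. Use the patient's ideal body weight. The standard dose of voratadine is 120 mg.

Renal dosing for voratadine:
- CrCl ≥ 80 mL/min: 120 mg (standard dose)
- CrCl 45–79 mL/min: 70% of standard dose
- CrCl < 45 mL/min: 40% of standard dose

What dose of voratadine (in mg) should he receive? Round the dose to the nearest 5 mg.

85 mg

CrCl = (140 − 24) × 109.1 / (72 × 2.61) = 12655.6 / 187.92 ≈ 67.3 mL/min
CrCl ≈ 67 mL/min → bracket 45–79 mL/min.
70% of 120 mg = 84 mg → 85 mg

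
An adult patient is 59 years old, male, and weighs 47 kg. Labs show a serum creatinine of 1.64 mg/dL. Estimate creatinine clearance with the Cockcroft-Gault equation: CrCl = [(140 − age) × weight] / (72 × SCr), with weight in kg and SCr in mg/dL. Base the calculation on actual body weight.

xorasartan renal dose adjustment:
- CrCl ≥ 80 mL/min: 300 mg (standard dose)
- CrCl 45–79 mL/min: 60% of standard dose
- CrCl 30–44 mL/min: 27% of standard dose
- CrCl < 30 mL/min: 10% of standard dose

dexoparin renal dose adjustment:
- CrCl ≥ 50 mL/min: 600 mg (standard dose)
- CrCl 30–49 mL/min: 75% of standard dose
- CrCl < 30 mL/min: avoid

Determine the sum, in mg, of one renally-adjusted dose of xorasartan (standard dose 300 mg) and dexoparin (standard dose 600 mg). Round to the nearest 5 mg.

530 mg

CrCl = (140 − 59) × 47 / (72 × 1.64) = 3807.0 / 118.08 ≈ 32.2 mL/min
CrCl ≈ 32 mL/min.
xorasartan: 30–44 mL/min → 27% of 300 mg = 81 mg.
dexoparin: 30–49 mL/min → 75% of 600 mg = 450 mg.
Total = 81 + 450 = 531 mg.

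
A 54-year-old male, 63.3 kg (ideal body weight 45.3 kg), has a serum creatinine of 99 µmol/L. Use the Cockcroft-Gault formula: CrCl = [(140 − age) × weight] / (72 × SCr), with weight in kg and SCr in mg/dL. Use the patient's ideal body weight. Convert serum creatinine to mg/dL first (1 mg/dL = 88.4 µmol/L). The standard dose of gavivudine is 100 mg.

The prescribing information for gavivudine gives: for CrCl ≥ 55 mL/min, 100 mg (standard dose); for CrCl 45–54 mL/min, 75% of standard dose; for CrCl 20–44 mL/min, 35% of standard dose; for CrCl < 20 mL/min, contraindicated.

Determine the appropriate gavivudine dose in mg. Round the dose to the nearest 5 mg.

SCr = 99 / 88.4 = 1.12 mg/dL
CrCl = (140 − 54) × 45.3 / (72 × 1.12) = 3895.8 / 80.64 ≈ 48.3 mL/min
CrCl ≈ 48 mL/min → bracket 45–54 mL/min.
75% of 100 mg = 75 mg

75 mg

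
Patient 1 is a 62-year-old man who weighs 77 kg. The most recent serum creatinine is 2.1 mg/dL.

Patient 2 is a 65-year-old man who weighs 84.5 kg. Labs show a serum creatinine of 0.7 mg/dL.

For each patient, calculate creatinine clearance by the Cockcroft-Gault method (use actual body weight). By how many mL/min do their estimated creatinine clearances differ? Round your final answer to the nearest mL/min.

Patient 1: CrCl = (140 − 62) × 77 / (72 × 2.1) = 6006.0 / 151.20 ≈ 39.7 mL/min
Patient 2: CrCl = (140 − 65) × 84.5 / (72 × 0.7) = 6337.5 / 50.40 ≈ 125.7 mL/min
|39.7 − 125.7| = 86.0 mL/min

86 mL/min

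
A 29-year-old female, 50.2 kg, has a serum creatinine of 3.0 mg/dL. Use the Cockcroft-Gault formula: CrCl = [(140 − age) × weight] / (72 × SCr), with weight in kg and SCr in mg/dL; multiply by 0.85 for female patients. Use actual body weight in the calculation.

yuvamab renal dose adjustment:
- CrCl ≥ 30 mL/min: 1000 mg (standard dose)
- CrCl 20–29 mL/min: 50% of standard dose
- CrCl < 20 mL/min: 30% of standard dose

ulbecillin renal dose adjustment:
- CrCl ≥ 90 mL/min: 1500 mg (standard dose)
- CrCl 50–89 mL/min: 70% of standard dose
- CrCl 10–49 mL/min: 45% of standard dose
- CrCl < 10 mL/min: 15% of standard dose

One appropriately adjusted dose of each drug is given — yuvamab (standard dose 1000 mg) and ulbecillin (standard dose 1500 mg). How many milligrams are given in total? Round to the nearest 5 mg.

CrCl = (140 − 29) × 50.2 / (72 × 3) × 0.85 = 5572.2 / 216.00 × 0.85 ≈ 21.9 mL/min
CrCl ≈ 22 mL/min.
yuvamab: 20–29 mL/min → 50% of 1000 mg = 500 mg.
ulbecillin: 10–49 mL/min → 45% of 1500 mg = 675 mg.
Total = 500 + 675 = 1175 mg.

1175 mg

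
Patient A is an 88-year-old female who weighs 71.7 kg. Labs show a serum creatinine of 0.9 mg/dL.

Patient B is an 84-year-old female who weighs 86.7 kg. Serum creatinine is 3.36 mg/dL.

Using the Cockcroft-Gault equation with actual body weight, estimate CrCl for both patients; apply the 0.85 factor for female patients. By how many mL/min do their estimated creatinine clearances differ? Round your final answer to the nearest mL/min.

32 mL/min

Patient A: CrCl = (140 − 88) × 71.7 / (72 × 0.9) × 0.85 = 3728.4 / 64.80 × 0.85 ≈ 48.9 mL/min
Patient B: CrCl = (140 − 84) × 86.7 / (72 × 3.36) × 0.85 = 4855.2 / 241.92 × 0.85 ≈ 17.1 mL/min
|48.9 − 17.1| = 31.8 mL/min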